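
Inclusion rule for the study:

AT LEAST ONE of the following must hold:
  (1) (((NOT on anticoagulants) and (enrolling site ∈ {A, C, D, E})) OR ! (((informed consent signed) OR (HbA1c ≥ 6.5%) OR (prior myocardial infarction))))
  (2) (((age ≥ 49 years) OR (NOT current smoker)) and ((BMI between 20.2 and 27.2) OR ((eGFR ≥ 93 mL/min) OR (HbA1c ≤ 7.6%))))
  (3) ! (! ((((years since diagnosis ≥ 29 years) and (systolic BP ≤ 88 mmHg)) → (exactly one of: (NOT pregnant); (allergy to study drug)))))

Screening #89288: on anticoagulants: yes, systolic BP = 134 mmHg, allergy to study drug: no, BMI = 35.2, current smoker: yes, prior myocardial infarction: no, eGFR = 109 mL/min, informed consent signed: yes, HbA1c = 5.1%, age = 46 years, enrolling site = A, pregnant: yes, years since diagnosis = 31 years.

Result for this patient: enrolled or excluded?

Enrolled

Atomic conditions:
  NOT on anticoagulants: yes → false
  enrolling site ∈ {A, C, D, E}: A is in the set → true
  informed consent signed: yes → true
  HbA1c ≥ 6.5%: 5.1 ≥ 6.5 is false
  prior myocardial infarction: no → false
  age ≥ 49 years: 46 ≥ 49 is false
  NOT current smoker: yes → false
  BMI between 20.2 and 27.2: 35.2 in [20.2, 27.2] is false
  eGFR ≥ 93 mL/min: 109 ≥ 93 is true
  HbA1c ≤ 7.6%: 5.1 ≤ 7.6 is true
  years since diagnosis ≥ 29 years: 31 ≥ 29 is true
  systolic BP ≤ 88 mmHg: 134 ≤ 88 is false
  NOT pregnant: yes → false
  allergy to study drug: no → false
Combine:
[1.1] false AND true = false
[1.2.1] true OR false OR false = true
[1.2] NOT true = false
[1] false OR false = false
[2.1] false OR false = false
[2.2.2] true OR true = true
[2.2] false OR true = true
[2] false AND true = false
[3.1.1.1] true AND false = false
[3.1.1.2] exactly-one(false, false) = false
[3.1.1] false → false (antecedent false ⇒ implication holds) = true
[3.1] NOT true = false
[3] NOT false = true
[root] false OR false OR true = true
Overall: true → enrolled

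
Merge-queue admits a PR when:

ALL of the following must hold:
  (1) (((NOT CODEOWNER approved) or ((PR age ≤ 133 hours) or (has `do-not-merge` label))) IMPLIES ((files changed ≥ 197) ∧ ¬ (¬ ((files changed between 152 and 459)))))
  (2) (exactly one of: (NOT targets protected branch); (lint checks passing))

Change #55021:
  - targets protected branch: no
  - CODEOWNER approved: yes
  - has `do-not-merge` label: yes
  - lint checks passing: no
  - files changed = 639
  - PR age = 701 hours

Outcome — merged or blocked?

Blocked

Atomic conditions:
  NOT CODEOWNER approved: yes → false
  PR age ≤ 133 hours: 701 ≤ 133 is false
  has `do-not-merge` label: yes → true
  files changed ≥ 197: 639 ≥ 197 is true
  files changed between 152 and 459: 639 in [152, 459] is false
  NOT targets protected branch: no → true
  lint checks passing: no → false
Combine:
[1.1.2] false OR true = true
[1.1] false OR true = true
[1.2.2.1] NOT false = true
[1.2.2] NOT true = false
[1.2] true AND false = false
[1] true → false = false
[2] exactly-one(true, false) = true
[root] false AND true = false
Overall: false → blocked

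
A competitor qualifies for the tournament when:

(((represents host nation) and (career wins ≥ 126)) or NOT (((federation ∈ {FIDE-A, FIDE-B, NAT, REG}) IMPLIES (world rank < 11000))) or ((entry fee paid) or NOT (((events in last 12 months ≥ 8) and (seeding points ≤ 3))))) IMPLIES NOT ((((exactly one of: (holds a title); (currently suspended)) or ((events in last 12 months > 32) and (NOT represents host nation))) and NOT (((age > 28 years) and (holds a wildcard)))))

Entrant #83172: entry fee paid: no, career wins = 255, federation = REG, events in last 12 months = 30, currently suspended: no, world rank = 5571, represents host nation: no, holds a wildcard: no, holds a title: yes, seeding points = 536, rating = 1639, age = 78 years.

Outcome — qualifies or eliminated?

Eliminated

Atomic conditions:
  represents host nation: no → false
  career wins ≥ 126: 255 ≥ 126 is true
  federation ∈ {FIDE-A, FIDE-B, NAT, REG}: REG is in the set → true
  world rank < 11000: 5571 < 11000 is true
  entry fee paid: no → false
  events in last 12 months ≥ 8: 30 ≥ 8 is true
  seeding points ≤ 3: 536 ≤ 3 is false
  holds a title: yes → true
  currently suspended: no → false
  events in last 12 months > 32: 30 > 32 is false
  NOT represents host nation: no → true
  age > 28 years: 78 > 28 is true
  holds a wildcard: no → false
Combine:
[1.1] false AND true = false
[1.2.1] true → true = true
[1.2] NOT true = false
[1.3.2.1] true AND false = false
[1.3.2] NOT false = true
[1.3] false OR true = true
[1] false OR false OR true = true
[2.1.1.1] exactly-one(true, false) = true
[2.1.1.2] false AND true = false
[2.1.1] true OR false = true
[2.1.2.1] true AND false = false
[2.1.2] NOT false = true
[2.1] true AND true = true
[2] NOT true = false
[root] true → false = false
Overall: false → eliminated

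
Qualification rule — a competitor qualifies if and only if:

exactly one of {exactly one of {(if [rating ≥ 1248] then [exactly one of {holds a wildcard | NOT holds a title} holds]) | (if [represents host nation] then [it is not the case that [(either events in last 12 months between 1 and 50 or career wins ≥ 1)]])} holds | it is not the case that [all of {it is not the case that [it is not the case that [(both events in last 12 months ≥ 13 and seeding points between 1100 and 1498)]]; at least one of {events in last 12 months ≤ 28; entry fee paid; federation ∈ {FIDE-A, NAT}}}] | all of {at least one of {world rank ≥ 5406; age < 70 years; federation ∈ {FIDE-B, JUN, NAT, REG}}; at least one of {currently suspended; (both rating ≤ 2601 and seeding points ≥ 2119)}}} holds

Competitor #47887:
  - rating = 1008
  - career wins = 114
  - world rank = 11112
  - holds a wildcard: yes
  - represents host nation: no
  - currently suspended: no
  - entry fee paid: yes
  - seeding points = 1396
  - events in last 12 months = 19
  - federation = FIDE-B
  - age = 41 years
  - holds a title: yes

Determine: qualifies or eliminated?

Eliminated

Atomic conditions:
  rating ≥ 1248: 1008 ≥ 1248 is false
  holds a wildcard: yes → true
  NOT holds a title: yes → false
  represents host nation: no → false
  events in last 12 months between 1 and 50: 19 in [1, 50] is true
  career wins ≥ 1: 114 ≥ 1 is true
  events in last 12 months ≥ 13: 19 ≥ 13 is true
  seeding points between 1100 and 1498: 1396 in [1100, 1498] is true
  events in last 12 months ≤ 28: 19 ≤ 28 is true
  entry fee paid: yes → true
  federation ∈ {FIDE-A, NAT}: FIDE-B is not in the set → false
  world rank ≥ 5406: 11112 ≥ 5406 is true
  age < 70 years: 41 < 70 is true
  federation ∈ {FIDE-B, JUN, NAT, REG}: FIDE-B is in the set → true
  currently suspended: no → false
  rating ≤ 2601: 1008 ≤ 2601 is true
  seeding points ≥ 2119: 1396 ≥ 2119 is false
Combine:
[1.1.2] exactly-one(true, false) = true
[1.1] false → true (antecedent false ⇒ implication holds) = true
[1.2.2.1] true OR true = true
[1.2.2] NOT true = false
[1.2] false → false (antecedent false ⇒ implication holds) = true
[1] exactly-one(true, true) = false
[2.1.1.1.1] true AND true = true
[2.1.1.1] NOT true = false
[2.1.1] NOT false = true
[2.1.2] true OR true OR false = true
[2.1] true AND true = true
[2] NOT true = false
[3.1] true OR true OR true = true
[3.2.2] true AND false = false
[3.2] false OR false = false
[3] true AND false = false
[root] exactly-one(false, false, false) = false
Overall: false → eliminated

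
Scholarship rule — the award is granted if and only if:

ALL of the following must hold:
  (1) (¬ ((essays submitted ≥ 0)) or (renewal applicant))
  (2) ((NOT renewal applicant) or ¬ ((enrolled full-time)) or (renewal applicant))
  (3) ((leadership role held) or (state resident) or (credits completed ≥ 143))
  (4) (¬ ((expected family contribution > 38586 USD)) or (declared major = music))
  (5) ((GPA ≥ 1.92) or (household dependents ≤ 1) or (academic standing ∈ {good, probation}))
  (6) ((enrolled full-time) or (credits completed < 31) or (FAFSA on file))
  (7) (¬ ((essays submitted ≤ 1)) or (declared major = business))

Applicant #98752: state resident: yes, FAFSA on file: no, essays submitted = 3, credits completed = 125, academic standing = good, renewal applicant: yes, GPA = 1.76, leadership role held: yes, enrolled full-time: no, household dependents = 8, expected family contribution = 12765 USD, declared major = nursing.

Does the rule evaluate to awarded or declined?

Declined

Atomic conditions:
  essays submitted ≥ 0: 3 ≥ 0 is true
  renewal applicant: yes → true
  NOT renewal applicant: yes → false
  enrolled full-time: no → false
  leadership role held: yes → true
  state resident: yes → true
  credits completed ≥ 143: 125 ≥ 143 is false
  expected family contribution > 38586 USD: 12765 > 38586 is false
  declared major = music: nursing == music is false
  GPA ≥ 1.92: 1.76 ≥ 1.92 is false
  household dependents ≤ 1: 8 ≤ 1 is false
  academic standing ∈ {good, probation}: good is in the set → true
  credits completed < 31: 125 < 31 is false
  FAFSA on file: no → false
  essays submitted ≤ 1: 3 ≤ 1 is false
  declared major = business: nursing == business is false
Combine:
[1.1] NOT true = false
[1] false OR true = true
[2.2] NOT false = true
[2] false OR true OR true = true
[3] true OR true OR false = true
[4.1] NOT false = true
[4] true OR false = true
[5] false OR false OR true = true
[6] false OR false OR false = false
[7.1] NOT false = true
[7] true OR false = true
[root] true AND true AND true AND true AND true AND false AND true = false
Overall: false → declined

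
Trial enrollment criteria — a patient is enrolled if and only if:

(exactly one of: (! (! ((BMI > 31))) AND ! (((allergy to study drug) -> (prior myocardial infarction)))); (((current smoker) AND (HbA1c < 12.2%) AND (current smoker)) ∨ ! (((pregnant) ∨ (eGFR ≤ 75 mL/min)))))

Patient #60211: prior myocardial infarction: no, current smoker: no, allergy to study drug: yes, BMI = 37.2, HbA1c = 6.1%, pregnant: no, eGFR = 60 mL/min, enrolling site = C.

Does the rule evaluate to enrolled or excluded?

Atomic conditions:
  BMI > 31: 37.2 > 31 is true
  allergy to study drug: yes → true
  prior myocardial infarction: no → false
  current smoker: no → false
  HbA1c < 12.2%: 6.1 < 12.2 is true
  pregnant: no → false
  eGFR ≤ 75 mL/min: 60 ≤ 75 is true
Combine:
[1.1.1] NOT true = false
[1.1] NOT false = true
[1.2.1] true → false = false
[1.2] NOT false = true
[1] true AND true = true
[2.1] false AND true AND false = false
[2.2.1] false OR true = true
[2.2] NOT true = false
[2] false OR false = false
[root] exactly-one(true, false) = true
Overall: true → enrolled

Enrolled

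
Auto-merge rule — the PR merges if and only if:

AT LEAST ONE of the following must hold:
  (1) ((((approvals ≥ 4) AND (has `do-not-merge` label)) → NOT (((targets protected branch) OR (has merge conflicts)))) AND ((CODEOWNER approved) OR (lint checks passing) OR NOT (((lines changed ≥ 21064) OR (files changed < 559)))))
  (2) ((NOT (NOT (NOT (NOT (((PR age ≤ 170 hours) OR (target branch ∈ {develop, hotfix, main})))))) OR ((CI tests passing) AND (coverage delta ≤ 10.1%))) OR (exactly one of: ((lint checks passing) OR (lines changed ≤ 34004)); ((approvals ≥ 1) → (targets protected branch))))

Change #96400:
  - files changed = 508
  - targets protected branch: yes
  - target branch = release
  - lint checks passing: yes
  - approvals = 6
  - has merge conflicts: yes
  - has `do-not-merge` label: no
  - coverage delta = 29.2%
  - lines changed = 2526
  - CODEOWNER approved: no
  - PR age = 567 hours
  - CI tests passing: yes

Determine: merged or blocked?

Merged

Atomic conditions:
  approvals ≥ 4: 6 ≥ 4 is true
  has `do-not-merge` label: no → false
  targets protected branch: yes → true
  has merge conflicts: yes → true
  CODEOWNER approved: no → false
  lint checks passing: yes → true
  lines changed ≥ 21064: 2526 ≥ 21064 is false
  files changed < 559: 508 < 559 is true
  PR age ≤ 170 hours: 567 ≤ 170 is false
  target branch ∈ {develop, hotfix, main}: release is not in the set → false
  CI tests passing: yes → true
  coverage delta ≤ 10.1%: 29.2 ≤ 10.1 is false
  lines changed ≤ 34004: 2526 ≤ 34004 is true
  approvals ≥ 1: 6 ≥ 1 is true
Combine:
[1.1.1] true AND false = false
[1.1.2.1] true OR true = true
[1.1.2] NOT true = false
[1.1] false → false (antecedent false ⇒ implication holds) = true
[1.2.3.1] false OR true = true
[1.2.3] NOT true = false
[1.2] false OR true OR false = true
[1] true AND true = true
[2.1.1.1.1.1.1] false OR false = false
[2.1.1.1.1.1] NOT false = true
[2.1.1.1.1] NOT true = false
[2.1.1.1] NOT false = true
[2.1.1] NOT true = false
[2.1.2] true AND false = false
[2.1] false OR false = false
[2.2.1] true OR true = true
[2.2.2] true → true = true
[2.2] exactly-one(true, true) = false
[2] false OR false = false
[root] true OR false = true
Overall: true → merged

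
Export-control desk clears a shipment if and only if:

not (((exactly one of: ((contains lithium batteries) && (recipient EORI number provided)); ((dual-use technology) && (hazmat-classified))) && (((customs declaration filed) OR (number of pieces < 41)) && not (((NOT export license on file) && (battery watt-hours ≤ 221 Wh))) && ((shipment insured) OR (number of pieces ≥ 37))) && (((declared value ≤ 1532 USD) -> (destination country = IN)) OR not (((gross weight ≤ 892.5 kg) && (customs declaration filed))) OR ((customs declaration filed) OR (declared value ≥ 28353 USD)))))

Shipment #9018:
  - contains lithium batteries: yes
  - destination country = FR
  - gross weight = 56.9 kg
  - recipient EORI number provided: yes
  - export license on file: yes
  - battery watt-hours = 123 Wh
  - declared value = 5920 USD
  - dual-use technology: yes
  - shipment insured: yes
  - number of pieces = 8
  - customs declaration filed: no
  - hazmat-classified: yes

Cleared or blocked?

Atomic conditions:
  contains lithium batteries: yes → true
  recipient EORI number provided: yes → true
  dual-use technology: yes → true
  hazmat-classified: yes → true
  customs declaration filed: no → false
  number of pieces < 41: 8 < 41 is true
  NOT export license on file: yes → false
  battery watt-hours ≤ 221 Wh: 123 ≤ 221 is true
  shipment insured: yes → true
  number of pieces ≥ 37: 8 ≥ 37 is false
  declared value ≤ 1532 USD: 5920 ≤ 1532 is false
  destination country = IN: FR == IN is false
  gross weight ≤ 892.5 kg: 56.9 ≤ 892.5 is true
  declared value ≥ 28353 USD: 5920 ≥ 28353 is false
Combine:
[1.1.1] true AND true = true
[1.1.2] true AND true = true
[1.1] exactly-one(true, true) = false
[1.2.1] false OR true = true
[1.2.2.1] false AND true = false
[1.2.2] NOT false = true
[1.2.3] true OR false = true
[1.2] true AND true AND true = true
[1.3.1] false → false (antecedent false ⇒ implication holds) = true
[1.3.2.1] true AND false = false
[1.3.2] NOT false = true
[1.3.3] false OR false = false
[1.3] true OR true OR false = true
[1] false AND true AND true = false
[root] NOT false = true
Overall: true → cleared

Cleared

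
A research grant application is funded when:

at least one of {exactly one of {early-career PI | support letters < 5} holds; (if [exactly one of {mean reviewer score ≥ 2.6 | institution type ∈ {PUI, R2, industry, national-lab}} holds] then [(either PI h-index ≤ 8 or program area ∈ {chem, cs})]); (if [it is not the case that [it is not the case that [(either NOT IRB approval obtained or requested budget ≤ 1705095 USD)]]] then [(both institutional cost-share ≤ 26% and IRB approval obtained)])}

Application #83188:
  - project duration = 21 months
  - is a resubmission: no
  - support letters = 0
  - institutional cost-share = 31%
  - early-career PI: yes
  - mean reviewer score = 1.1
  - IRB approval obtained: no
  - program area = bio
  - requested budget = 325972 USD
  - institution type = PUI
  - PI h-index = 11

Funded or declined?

Atomic conditions:
  early-career PI: yes → true
  support letters < 5: 0 < 5 is true
  mean reviewer score ≥ 2.6: 1.1 ≥ 2.6 is false
  institution type ∈ {PUI, R2, industry, national-lab}: PUI is in the set → true
  PI h-index ≤ 8: 11 ≤ 8 is false
  program area ∈ {chem, cs}: bio is not in the set → false
  NOT IRB approval obtained: no → true
  requested budget ≤ 1705095 USD: 325972 ≤ 1705095 is true
  institutional cost-share ≤ 26%: 31 ≤ 26 is false
  IRB approval obtained: no → false
Combine:
[1] exactly-one(true, true) = false
[2.1] exactly-one(false, true) = true
[2.2] false OR false = false
[2] true → false = false
[3.1.1.1] true OR true = true
[3.1.1] NOT true = false
[3.1] NOT false = true
[3.2] false AND false = false
[3] true → false = false
[root] false OR false OR false = false
Overall: false → declined

Declined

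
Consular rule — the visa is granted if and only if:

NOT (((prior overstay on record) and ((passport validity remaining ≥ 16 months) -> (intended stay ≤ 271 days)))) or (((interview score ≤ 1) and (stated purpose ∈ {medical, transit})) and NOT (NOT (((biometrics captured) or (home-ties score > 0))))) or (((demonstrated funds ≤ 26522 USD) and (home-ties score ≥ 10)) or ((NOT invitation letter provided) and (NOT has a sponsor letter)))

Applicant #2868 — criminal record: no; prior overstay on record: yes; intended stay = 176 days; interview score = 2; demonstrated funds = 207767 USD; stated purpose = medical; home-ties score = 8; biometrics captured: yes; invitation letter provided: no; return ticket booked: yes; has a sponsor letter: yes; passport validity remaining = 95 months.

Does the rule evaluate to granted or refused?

Refused

Atomic conditions:
  prior overstay on record: yes → true
  passport validity remaining ≥ 16 months: 95 ≥ 16 is true
  intended stay ≤ 271 days: 176 ≤ 271 is true
  interview score ≤ 1: 2 ≤ 1 is false
  stated purpose ∈ {medical, transit}: medical is in the set → true
  biometrics captured: yes → true
  home-ties score > 0: 8 > 0 is true
  demonstrated funds ≤ 26522 USD: 207767 ≤ 26522 is false
  home-ties score ≥ 10: 8 ≥ 10 is false
  NOT invitation letter provided: no → true
  NOT has a sponsor letter: yes → false
Combine:
[1.1.2] true → true = true
[1.1] true AND true = true
[1] NOT true = false
[2.1] false AND true = false
[2.2.1.1] true OR true = true
[2.2.1] NOT true = false
[2.2] NOT false = true
[2] false AND true = false
[3.1] false AND false = false
[3.2] true AND false = false
[3] false OR false = false
[root] false OR false OR false = false
Overall: false → refused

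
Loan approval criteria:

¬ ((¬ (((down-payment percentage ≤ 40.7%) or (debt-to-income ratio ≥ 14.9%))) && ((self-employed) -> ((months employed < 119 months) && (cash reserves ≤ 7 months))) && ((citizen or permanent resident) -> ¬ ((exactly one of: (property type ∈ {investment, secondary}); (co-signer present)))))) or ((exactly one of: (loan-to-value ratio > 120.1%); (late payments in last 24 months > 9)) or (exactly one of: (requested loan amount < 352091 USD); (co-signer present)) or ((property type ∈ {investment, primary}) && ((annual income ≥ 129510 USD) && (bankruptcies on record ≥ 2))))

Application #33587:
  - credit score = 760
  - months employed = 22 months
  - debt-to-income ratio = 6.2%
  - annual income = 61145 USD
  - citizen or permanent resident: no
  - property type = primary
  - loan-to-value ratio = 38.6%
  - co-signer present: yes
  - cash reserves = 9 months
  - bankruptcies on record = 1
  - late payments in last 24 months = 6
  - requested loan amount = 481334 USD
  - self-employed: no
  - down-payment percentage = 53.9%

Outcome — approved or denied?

Approved

Atomic conditions:
  down-payment percentage ≤ 40.7%: 53.9 ≤ 40.7 is false
  debt-to-income ratio ≥ 14.9%: 6.2 ≥ 14.9 is false
  self-employed: no → false
  months employed < 119 months: 22 < 119 is true
  cash reserves ≤ 7 months: 9 ≤ 7 is false
  citizen or permanent resident: no → false
  property type ∈ {investment, secondary}: primary is not in the set → false
  co-signer present: yes → true
  loan-to-value ratio > 120.1%: 38.6 > 120.1 is false
  late payments in last 24 months > 9: 6 > 9 is false
  requested loan amount < 352091 USD: 481334 < 352091 is false
  property type ∈ {investment, primary}: primary is in the set → true
  annual income ≥ 129510 USD: 61145 ≥ 129510 is false
  bankruptcies on record ≥ 2: 1 ≥ 2 is false
Combine:
[1.1.1.1] false OR false = false
[1.1.1] NOT false = true
[1.1.2.2] true AND false = false
[1.1.2] false → false (antecedent false ⇒ implication holds) = true
[1.1.3.2.1] exactly-one(false, true) = true
[1.1.3.2] NOT true = false
[1.1.3] false → false (antecedent false ⇒ implication holds) = true
[1.1] true AND true AND true = true
[1] NOT true = false
[2.1] exactly-one(false, false) = false
[2.2] exactly-one(false, true) = true
[2.3.2] false AND false = false
[2.3] true AND false = false
[2] false OR true OR false = true
[root] false OR true = true
Overall: true → approved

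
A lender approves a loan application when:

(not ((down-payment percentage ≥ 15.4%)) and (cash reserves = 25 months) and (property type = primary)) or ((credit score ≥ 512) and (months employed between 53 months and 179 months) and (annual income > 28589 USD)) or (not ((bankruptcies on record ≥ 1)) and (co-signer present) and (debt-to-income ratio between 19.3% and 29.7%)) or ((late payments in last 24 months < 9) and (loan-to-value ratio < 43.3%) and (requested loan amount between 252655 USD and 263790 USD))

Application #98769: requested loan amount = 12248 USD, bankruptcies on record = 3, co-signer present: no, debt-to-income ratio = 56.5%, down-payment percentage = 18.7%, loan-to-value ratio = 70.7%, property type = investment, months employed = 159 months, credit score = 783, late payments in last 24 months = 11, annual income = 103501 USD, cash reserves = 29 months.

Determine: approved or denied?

Atomic conditions:
  down-payment percentage ≥ 15.4%: 18.7 ≥ 15.4 is true
  cash reserves = 25 months: 29 == 25 is false
  property type = primary: investment == primary is false
  credit score ≥ 512: 783 ≥ 512 is true
  months employed between 53 months and 179 months: 159 in [53, 179] is true
  annual income > 28589 USD: 103501 > 28589 is true
  bankruptcies on record ≥ 1: 3 ≥ 1 is true
  co-signer present: no → false
  debt-to-income ratio between 19.3% and 29.7%: 56.5 in [19.3, 29.7] is false
  late payments in last 24 months < 9: 11 < 9 is false
  loan-to-value ratio < 43.3%: 70.7 < 43.3 is false
  requested loan amount between 252655 USD and 263790 USD: 12248 in [252655, 263790] is false
Combine:
[1.1] NOT true = false
[1] false AND false AND false = false
[2] true AND true AND true = true
[3.1] NOT true = false
[3] false AND false AND false = false
[4] false AND false AND false = false
[root] false OR true OR false OR false = true
Overall: true → approved

Approved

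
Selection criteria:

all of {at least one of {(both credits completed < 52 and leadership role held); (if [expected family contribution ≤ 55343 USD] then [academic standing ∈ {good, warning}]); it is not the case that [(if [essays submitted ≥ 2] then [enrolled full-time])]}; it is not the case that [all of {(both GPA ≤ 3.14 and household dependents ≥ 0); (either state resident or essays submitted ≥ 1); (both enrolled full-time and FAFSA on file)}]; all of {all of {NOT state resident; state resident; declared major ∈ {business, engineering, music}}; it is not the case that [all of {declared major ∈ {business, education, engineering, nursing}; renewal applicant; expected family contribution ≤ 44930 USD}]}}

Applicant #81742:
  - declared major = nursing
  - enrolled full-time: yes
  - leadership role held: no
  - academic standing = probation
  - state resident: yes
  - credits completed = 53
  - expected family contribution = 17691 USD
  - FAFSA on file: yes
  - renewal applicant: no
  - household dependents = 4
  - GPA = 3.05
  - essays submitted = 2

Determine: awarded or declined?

Atomic conditions:
  credits completed < 52: 53 < 52 is false
  leadership role held: no → false
  expected family contribution ≤ 55343 USD: 17691 ≤ 55343 is true
  academic standing ∈ {good, warning}: probation is not in the set → false
  essays submitted ≥ 2: 2 ≥ 2 is true
  enrolled full-time: yes → true
  GPA ≤ 3.14: 3.05 ≤ 3.14 is true
  household dependents ≥ 0: 4 ≥ 0 is true
  state resident: yes → true
  essays submitted ≥ 1: 2 ≥ 1 is true
  FAFSA on file: yes → true
  NOT state resident: yes → false
  declared major ∈ {business, engineering, music}: nursing is not in the set → false
  declared major ∈ {business, education, engineering, nursing}: nursing is in the set → true
  renewal applicant: no → false
  expected family contribution ≤ 44930 USD: 17691 ≤ 44930 is true
Combine:
[1.1] false AND false = false
[1.2] true → false = false
[1.3.1] true → true = true
[1.3] NOT true = false
[1] false OR false OR false = false
[2.1.1] true AND true = true
[2.1.2] true OR true = true
[2.1.3] true AND true = true
[2.1] true AND true AND true = true
[2] NOT true = false
[3.1] false AND true AND false = false
[3.2.1] true AND false AND true = false
[3.2] NOT false = true
[3] false AND true = false
[root] false AND false AND false = false
Overall: false → declined

Declined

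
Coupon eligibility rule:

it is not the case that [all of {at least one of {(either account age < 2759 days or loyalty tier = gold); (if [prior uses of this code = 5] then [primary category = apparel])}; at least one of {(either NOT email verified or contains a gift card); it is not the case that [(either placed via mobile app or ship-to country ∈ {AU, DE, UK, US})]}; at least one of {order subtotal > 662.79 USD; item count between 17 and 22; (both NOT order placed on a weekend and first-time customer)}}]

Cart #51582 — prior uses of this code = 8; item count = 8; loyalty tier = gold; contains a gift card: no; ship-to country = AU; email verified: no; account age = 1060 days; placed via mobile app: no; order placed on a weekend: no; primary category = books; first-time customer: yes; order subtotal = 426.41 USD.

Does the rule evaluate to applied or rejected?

Rejected

Atomic conditions:
  account age < 2759 days: 1060 < 2759 is true
  loyalty tier = gold: gold == gold is true
  prior uses of this code = 5: 8 == 5 is false
  primary category = apparel: books == apparel is false
  NOT email verified: no → true
  contains a gift card: no → false
  placed via mobile app: no → false
  ship-to country ∈ {AU, DE, UK, US}: AU is in the set → true
  order subtotal > 662.79 USD: 426.41 > 662.79 is false
  item count between 17 and 22: 8 in [17, 22] is false
  NOT order placed on a weekend: no → true
  first-time customer: yes → true
Combine:
[1.1.1] true OR true = true
[1.1.2] false → false (antecedent false ⇒ implication holds) = true
[1.1] true OR true = true
[1.2.1] true OR false = true
[1.2.2.1] false OR true = true
[1.2.2] NOT true = false
[1.2] true OR false = true
[1.3.3] true AND true = true
[1.3] false OR false OR true = true
[1] true AND true AND true = true
[root] NOT true = false
Overall: false → rejected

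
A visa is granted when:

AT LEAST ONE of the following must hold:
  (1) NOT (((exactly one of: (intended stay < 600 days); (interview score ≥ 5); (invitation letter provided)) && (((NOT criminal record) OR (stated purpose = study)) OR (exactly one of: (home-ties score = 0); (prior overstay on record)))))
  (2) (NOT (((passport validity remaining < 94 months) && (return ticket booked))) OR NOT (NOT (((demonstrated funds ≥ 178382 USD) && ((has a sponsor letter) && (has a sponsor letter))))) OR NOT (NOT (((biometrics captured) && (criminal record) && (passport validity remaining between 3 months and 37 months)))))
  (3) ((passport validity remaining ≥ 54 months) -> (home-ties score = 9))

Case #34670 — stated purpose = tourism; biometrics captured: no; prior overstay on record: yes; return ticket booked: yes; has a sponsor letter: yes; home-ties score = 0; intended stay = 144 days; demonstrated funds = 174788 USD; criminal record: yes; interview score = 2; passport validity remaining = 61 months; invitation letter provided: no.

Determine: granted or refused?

Granted

Atomic conditions:
  intended stay < 600 days: 144 < 600 is true
  interview score ≥ 5: 2 ≥ 5 is false
  invitation letter provided: no → false
  NOT criminal record: yes → false
  stated purpose = study: tourism == study is false
  home-ties score = 0: 0 == 0 is true
  prior overstay on record: yes → true
  passport validity remaining < 94 months: 61 < 94 is true
  return ticket booked: yes → true
  demonstrated funds ≥ 178382 USD: 174788 ≥ 178382 is false
  has a sponsor letter: yes → true
  biometrics captured: no → false
  criminal record: yes → true
  passport validity remaining between 3 months and 37 months: 61 in [3, 37] is false
  passport validity remaining ≥ 54 months: 61 ≥ 54 is true
  home-ties score = 9: 0 == 9 is false
Combine:
[1.1.1] exactly-one(true, false, false) = true
[1.1.2.1] false OR false = false
[1.1.2.2] exactly-one(true, true) = false
[1.1.2] false OR false = false
[1.1] true AND false = false
[1] NOT false = true
[2.1.1] true AND true = true
[2.1] NOT true = false
[2.2.1.1.2] true AND true = true
[2.2.1.1] false AND true = false
[2.2.1] NOT false = true
[2.2] NOT true = false
[2.3.1.1] false AND true AND false = false
[2.3.1] NOT false = true
[2.3] NOT true = false
[2] false OR false OR false = false
[3] true → false = false
[root] true OR false OR false = true
Overall: true → granted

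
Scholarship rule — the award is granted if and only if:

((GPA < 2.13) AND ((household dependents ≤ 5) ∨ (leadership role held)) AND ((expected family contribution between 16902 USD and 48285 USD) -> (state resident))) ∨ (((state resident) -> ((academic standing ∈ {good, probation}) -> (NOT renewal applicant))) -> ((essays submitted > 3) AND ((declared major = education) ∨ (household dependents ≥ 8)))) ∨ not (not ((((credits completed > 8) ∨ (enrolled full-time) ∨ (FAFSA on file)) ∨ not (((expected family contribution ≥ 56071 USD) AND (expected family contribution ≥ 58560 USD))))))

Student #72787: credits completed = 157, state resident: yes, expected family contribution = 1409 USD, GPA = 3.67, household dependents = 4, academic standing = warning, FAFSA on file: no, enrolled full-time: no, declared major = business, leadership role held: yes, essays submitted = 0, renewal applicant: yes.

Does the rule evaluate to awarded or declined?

Atomic conditions:
  GPA < 2.13: 3.67 < 2.13 is false
  household dependents ≤ 5: 4 ≤ 5 is true
  leadership role held: yes → true
  expected family contribution between 16902 USD and 48285 USD: 1409 in [16902, 48285] is false
  state resident: yes → true
  academic standing ∈ {good, probation}: warning is not in the set → false
  NOT renewal applicant: yes → false
  essays submitted > 3: 0 > 3 is false
  declared major = education: business == education is false
  household dependents ≥ 8: 4 ≥ 8 is false
  credits completed > 8: 157 > 8 is true
  enrolled full-time: no → false
  FAFSA on file: no → false
  expected family contribution ≥ 56071 USD: 1409 ≥ 56071 is false
  expected family contribution ≥ 58560 USD: 1409 ≥ 58560 is false
Combine:
[1.2] true OR true = true
[1.3] false → true (antecedent false ⇒ implication holds) = true
[1] false AND true AND true = false
[2.1.2] false → false (antecedent false ⇒ implication holds) = true
[2.1] true → true = true
[2.2.2] false OR false = false
[2.2] false AND false = false
[2] true → false = false
[3.1.1.1] true OR false OR false = true
[3.1.1.2.1] false AND false = false
[3.1.1.2] NOT false = true
[3.1.1] true OR true = true
[3.1] NOT true = false
[3] NOT false = true
[root] false OR false OR true = true
Overall: true → awarded

Awarded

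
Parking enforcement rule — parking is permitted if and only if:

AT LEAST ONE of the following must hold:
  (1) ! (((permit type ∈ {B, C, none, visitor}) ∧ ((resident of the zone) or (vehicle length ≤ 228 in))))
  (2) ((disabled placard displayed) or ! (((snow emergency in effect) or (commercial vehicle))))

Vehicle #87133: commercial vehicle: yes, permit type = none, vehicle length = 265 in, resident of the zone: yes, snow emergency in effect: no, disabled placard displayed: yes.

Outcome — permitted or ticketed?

Permitted

Atomic conditions:
  permit type ∈ {B, C, none, visitor}: none is in the set → true
  resident of the zone: yes → true
  vehicle length ≤ 228 in: 265 ≤ 228 is false
  disabled placard displayed: yes → true
  snow emergency in effect: no → false
  commercial vehicle: yes → true
Combine:
[1.1.2] true OR false = true
[1.1] true AND true = true
[1] NOT true = false
[2.2.1] false OR true = true
[2.2] NOT true = false
[2] true OR false = true
[root] false OR true = true
Overall: true → permitted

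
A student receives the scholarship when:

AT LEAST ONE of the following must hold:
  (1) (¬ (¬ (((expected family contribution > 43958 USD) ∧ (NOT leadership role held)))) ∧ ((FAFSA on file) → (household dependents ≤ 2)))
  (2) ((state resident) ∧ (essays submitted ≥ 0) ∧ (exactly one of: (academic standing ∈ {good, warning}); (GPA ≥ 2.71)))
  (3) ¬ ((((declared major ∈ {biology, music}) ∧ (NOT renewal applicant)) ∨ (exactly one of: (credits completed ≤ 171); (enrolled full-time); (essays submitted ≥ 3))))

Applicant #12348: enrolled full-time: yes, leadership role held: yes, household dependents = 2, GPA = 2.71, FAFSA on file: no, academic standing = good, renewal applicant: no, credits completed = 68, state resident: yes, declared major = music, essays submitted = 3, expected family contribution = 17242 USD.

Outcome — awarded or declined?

Atomic conditions:
  expected family contribution > 43958 USD: 17242 > 43958 is false
  NOT leadership role held: yes → false
  FAFSA on file: no → false
  household dependents ≤ 2: 2 ≤ 2 is true
  state resident: yes → true
  essays submitted ≥ 0: 3 ≥ 0 is true
  academic standing ∈ {good, warning}: good is in the set → true
  GPA ≥ 2.71: 2.71 ≥ 2.71 is true
  declared major ∈ {biology, music}: music is in the set → true
  NOT renewal applicant: no → true
  credits completed ≤ 171: 68 ≤ 171 is true
  enrolled full-time: yes → true
  essays submitted ≥ 3: 3 ≥ 3 is true
Combine:
[1.1.1.1] false AND false = false
[1.1.1] NOT false = true
[1.1] NOT true = false
[1.2] false → true (antecedent false ⇒ implication holds) = true
[1] false AND true = false
[2.3] exactly-one(true, true) = false
[2] true AND true AND false = false
[3.1.1] true AND true = true
[3.1.2] exactly-one(true, true, true) = false
[3.1] true OR false = true
[3] NOT true = false
[root] false OR false OR false = false
Overall: false → declined

Declined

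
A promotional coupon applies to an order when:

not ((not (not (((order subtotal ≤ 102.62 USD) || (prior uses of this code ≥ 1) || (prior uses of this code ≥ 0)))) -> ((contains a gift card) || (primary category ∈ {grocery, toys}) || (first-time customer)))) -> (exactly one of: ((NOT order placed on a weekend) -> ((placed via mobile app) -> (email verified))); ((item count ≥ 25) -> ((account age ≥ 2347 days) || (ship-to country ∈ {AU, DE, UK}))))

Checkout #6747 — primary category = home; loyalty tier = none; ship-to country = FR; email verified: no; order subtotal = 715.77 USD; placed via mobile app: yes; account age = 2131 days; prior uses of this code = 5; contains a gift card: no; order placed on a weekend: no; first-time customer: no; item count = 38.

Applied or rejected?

Atomic conditions:
  order subtotal ≤ 102.62 USD: 715.77 ≤ 102.62 is false
  prior uses of this code ≥ 1: 5 ≥ 1 is true
  prior uses of this code ≥ 0: 5 ≥ 0 is true
  contains a gift card: no → false
  primary category ∈ {grocery, toys}: home is not in the set → false
  first-time customer: no → false
  NOT order placed on a weekend: no → true
  placed via mobile app: yes → true
  email verified: no → false
  item count ≥ 25: 38 ≥ 25 is true
  account age ≥ 2347 days: 2131 ≥ 2347 is false
  ship-to country ∈ {AU, DE, UK}: FR is not in the set → false
Combine:
[1.1.1.1.1] false OR true OR true = true
[1.1.1.1] NOT true = false
[1.1.1] NOT false = true
[1.1.2] false OR false OR false = false
[1.1] true → false = false
[1] NOT false = true
[2.1.2] true → false = false
[2.1] true → false = false
[2.2.2] false OR false = false
[2.2] true → false = false
[2] exactly-one(false, false) = false
[root] true → false = false
Overall: false → rejected

Rejected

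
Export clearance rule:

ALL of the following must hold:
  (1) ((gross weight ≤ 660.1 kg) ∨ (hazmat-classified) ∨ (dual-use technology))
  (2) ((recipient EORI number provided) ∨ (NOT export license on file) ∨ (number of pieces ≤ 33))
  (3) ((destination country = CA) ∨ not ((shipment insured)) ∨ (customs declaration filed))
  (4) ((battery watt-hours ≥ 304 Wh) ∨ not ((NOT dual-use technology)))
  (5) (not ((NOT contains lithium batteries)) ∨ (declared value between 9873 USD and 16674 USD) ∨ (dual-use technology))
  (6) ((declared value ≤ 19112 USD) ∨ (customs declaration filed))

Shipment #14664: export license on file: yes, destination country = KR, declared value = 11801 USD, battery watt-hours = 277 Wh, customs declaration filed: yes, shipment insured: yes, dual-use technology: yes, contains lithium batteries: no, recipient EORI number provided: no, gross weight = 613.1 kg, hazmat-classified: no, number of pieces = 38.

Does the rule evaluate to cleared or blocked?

Atomic conditions:
  gross weight ≤ 660.1 kg: 613.1 ≤ 660.1 is true
  hazmat-classified: no → false
  dual-use technology: yes → true
  recipient EORI number provided: no → false
  NOT export license on file: yes → false
  number of pieces ≤ 33: 38 ≤ 33 is false
  destination country = CA: KR == CA is false
  shipment insured: yes → true
  customs declaration filed: yes → true
  battery watt-hours ≥ 304 Wh: 277 ≥ 304 is false
  NOT dual-use technology: yes → false
  NOT contains lithium batteries: no → true
  declared value between 9873 USD and 16674 USD: 11801 in [9873, 16674] is true
  declared value ≤ 19112 USD: 11801 ≤ 19112 is true
Combine:
[1] true OR false OR true = true
[2] false OR false OR false = false
[3.2] NOT true = false
[3] false OR false OR true = true
[4.2] NOT false = true
[4] false OR true = true
[5.1] NOT true = false
[5] false OR true OR true = true
[6] true OR true = true
[root] true AND false AND true AND true AND true AND true = false
Overall: false → blocked

Blocked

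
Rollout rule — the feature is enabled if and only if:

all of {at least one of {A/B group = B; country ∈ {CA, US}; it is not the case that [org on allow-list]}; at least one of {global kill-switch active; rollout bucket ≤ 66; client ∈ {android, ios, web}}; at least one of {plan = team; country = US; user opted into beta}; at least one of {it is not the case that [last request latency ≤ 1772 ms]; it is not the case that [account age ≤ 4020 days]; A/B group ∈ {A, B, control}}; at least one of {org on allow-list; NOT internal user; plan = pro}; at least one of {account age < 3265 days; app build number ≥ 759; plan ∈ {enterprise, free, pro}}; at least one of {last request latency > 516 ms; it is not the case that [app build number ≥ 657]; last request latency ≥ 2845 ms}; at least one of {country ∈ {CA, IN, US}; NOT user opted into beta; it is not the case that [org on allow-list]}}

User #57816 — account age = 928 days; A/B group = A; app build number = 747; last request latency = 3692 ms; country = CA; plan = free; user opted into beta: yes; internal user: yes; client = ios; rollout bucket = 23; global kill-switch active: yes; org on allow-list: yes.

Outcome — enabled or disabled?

Enabled

Atomic conditions:
  A/B group = B: A == B is false
  country ∈ {CA, US}: CA is in the set → true
  org on allow-list: yes → true
  global kill-switch active: yes → true
  rollout bucket ≤ 66: 23 ≤ 66 is true
  client ∈ {android, ios, web}: ios is in the set → true
  plan = team: free == team is false
  country = US: CA == US is false
  user opted into beta: yes → true
  last request latency ≤ 1772 ms: 3692 ≤ 1772 is false
  account age ≤ 4020 days: 928 ≤ 4020 is true
  A/B group ∈ {A, B, control}: A is in the set → true
  NOT internal user: yes → false
  plan = pro: free == pro is false
  account age < 3265 days: 928 < 3265 is true
  app build number ≥ 759: 747 ≥ 759 is false
  plan ∈ {enterprise, free, pro}: free is in the set → true
  last request latency > 516 ms: 3692 > 516 is true
  app build number ≥ 657: 747 ≥ 657 is true
  last request latency ≥ 2845 ms: 3692 ≥ 2845 is true
  country ∈ {CA, IN, US}: CA is in the set → true
  NOT user opted into beta: yes → false
Combine:
[1.3] NOT true = false
[1] false OR true OR false = true
[2] true OR true OR true = true
[3] false OR false OR true = true
[4.1] NOT false = true
[4.2] NOT true = false
[4] true OR false OR true = true
[5] true OR false OR false = true
[6] true OR false OR true = true
[7.2] NOT true = false
[7] true OR false OR true = true
[8.3] NOT true = false
[8] true OR false OR false = true
[root] true AND true AND true AND true AND true AND true AND true AND true = true
Overall: true → enabled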